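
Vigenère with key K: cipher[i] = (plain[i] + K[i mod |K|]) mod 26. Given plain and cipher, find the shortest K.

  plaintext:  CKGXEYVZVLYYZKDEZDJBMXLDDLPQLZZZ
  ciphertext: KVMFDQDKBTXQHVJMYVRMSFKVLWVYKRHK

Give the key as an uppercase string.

  i= 0: K-C =  8 → I
  i= 1: V-K = 11 → L
  i= 2: M-G =  6 → G
  i= 3: F-X =  8 → I
  i= 4: D-E = 25 → Z
  i= 5: Q-Y = 18 → S
  i= 6: D-V =  8 → I
  i= 7: K-Z = 11 → L
  i= 8: B-V =  6 → G
  i= 9: T-L =  8 → I
  i=10: X-Y = 25 → Z
  i=11: Q-Y = 18 → S
  i=12: H-Z =  8 → I
  i=13: V-K = 11 → L
  i=14: J-D =  6 → G
  i=15: M-E =  8 → I
  i=16: Y-Z = 25 → Z
  i=17: V-D = 18 → S
  i=18: R-J =  8 → I
  i=19: M-B = 11 → L
  i=20: S-M =  6 → G
  i=21: F-X =  8 → I
  i=22: K-L = 25 → Z
  i=23: V-D = 18 → S
  i=24: L-D =  8 → I
  i=25: W-L = 11 → L
  i=26: V-P =  6 → G
  i=27: Y-Q =  8 → I
  i=28: K-L = 25 → Z
  i=29: R-Z = 18 → S
  i=30: H-Z =  8 → I
  i=31: K-Z = 11 → L
  shifts repeat with period 6: ILGIZS

ILGIZS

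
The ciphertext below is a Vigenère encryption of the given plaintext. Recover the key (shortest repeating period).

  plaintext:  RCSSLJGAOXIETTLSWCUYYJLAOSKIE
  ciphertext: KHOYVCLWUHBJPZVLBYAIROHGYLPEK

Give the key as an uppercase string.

  i= 0: K-R = 19 → T
  i= 1: H-C =  5 → F
  i= 2: O-S = 22 → W
  i= 3: Y-S =  6 → G
  i= 4: V-L = 10 → K
  i= 5: C-J = 19 → T
  i= 6: L-G =  5 → F
  i= 7: W-A = 22 → W
  i= 8: U-O =  6 → G
  i= 9: H-X = 10 → K
  i=10: B-I = 19 → T
  i=11: J-E =  5 → F
  i=12: P-T = 22 → W
  i=13: Z-T =  6 → G
  i=14: V-L = 10 → K
  i=15: L-S = 19 → T
  i=16: B-W =  5 → F
  i=17: Y-C = 22 → W
  i=18: A-U =  6 → G
  i=19: I-Y = 10 → K
  i=20: R-Y = 19 → T
  i=21: O-J =  5 → F
  i=22: H-L = 22 → W
  i=23: G-A =  6 → G
  i=24: Y-O = 10 → K
  i=25: L-S = 19 → T
  i=26: P-K =  5 → F
  i=27: E-I = 22 → W
  i=28: K-E =  6 → G
  shifts repeat with period 5: TFWGK

TFWGK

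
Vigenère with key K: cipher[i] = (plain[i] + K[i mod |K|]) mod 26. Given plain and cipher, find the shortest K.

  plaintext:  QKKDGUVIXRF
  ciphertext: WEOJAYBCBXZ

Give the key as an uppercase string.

  i= 0: W-Q =  6 → G
  i= 1: E-K = 20 → U
  i= 2: O-K =  4 → E
  i= 3: J-D =  6 → G
  i= 4: A-G = 20 → U
  i= 5: Y-U =  4 → E
  i= 6: B-V =  6 → G
  i= 7: C-I = 20 → U
  i= 8: B-X =  4 → E
  i= 9: X-R =  6 → G
  i=10: Z-F = 20 → U
  shifts repeat with period 3: GUE

GUE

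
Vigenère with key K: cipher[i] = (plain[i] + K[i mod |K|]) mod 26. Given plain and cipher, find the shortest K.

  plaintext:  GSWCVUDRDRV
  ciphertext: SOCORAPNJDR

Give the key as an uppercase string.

MWG

  i= 0: S-G = 12 → M
  i= 1: O-S = 22 → W
  i= 2: C-W =  6 → G
  i= 3: O-C = 12 → M
  i= 4: R-V = 22 → W
  i= 5: A-U =  6 → G
  i= 6: P-D = 12 → M
  i= 7: N-R = 22 → W
  i= 8: J-D =  6 → G
  i= 9: D-R = 12 → M
  i=10: R-V = 22 → W
  shifts repeat with period 3: MWG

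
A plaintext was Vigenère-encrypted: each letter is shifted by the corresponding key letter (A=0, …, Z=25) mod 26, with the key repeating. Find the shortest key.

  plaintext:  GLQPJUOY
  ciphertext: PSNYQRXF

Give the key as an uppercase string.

  i= 0: P-G =  9 → J
  i= 1: S-L =  7 → H
  i= 2: N-Q = 23 → X
  i= 3: Y-P =  9 → J
  i= 4: Q-J =  7 → H
  i= 5: R-U = 23 → X
  i= 6: X-O =  9 → J
  i= 7: F-Y =  7 → H
  shifts repeat with period 3: JHX

JHX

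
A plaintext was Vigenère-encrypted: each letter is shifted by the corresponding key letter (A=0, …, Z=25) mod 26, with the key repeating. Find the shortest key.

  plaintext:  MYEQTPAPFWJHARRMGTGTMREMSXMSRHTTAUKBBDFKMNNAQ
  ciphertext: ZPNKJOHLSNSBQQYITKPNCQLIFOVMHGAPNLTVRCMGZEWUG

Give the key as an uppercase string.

NRJUQZHW

  i= 0: Z-M = 13 → N
  i= 1: P-Y = 17 → R
  i= 2: N-E =  9 → J
  i= 3: K-Q = 20 → U
  i= 4: J-T = 16 → Q
  i= 5: O-P = 25 → Z
  i= 6: H-A =  7 → H
  i= 7: L-P = 22 → W
  i= 8: S-F = 13 → N
  i= 9: N-W = 17 → R
  i=10: S-J =  9 → J
  i=11: B-H = 20 → U
  i=12: Q-A = 16 → Q
  i=13: Q-R = 25 → Z
  i=14: Y-R =  7 → H
  i=15: I-M = 22 → W
  i=16: T-G = 13 → N
  i=17: K-T = 17 → R
  i=18: P-G =  9 → J
  i=19: N-T = 20 → U
  i=20: C-M = 16 → Q
  i=21: Q-R = 25 → Z
  i=22: L-E =  7 → H
  i=23: I-M = 22 → W
  i=24: F-S = 13 → N
  i=25: O-X = 17 → R
  i=26: V-M =  9 → J
  i=27: M-S = 20 → U
  i=28: H-R = 16 → Q
  i=29: G-H = 25 → Z
  i=30: A-T =  7 → H
  i=31: P-T = 22 → W
  i=32: N-A = 13 → N
  i=33: L-U = 17 → R
  i=34: T-K =  9 → J
  i=35: V-B = 20 → U
  i=36: R-B = 16 → Q
  i=37: C-D = 25 → Z
  i=38: M-F =  7 → H
  i=39: G-K = 22 → W
  i=40: Z-M = 13 → N
  i=41: E-N = 17 → R
  i=42: W-N =  9 → J
  i=43: U-A = 20 → U
  i=44: G-Q = 16 → Q
  shifts repeat with period 8: NRJUQZHW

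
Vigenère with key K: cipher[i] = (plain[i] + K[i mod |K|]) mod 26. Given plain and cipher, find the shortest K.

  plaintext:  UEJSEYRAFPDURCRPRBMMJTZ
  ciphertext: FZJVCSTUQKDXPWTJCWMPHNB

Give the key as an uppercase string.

LVADYUCU

  i= 0: F-U = 11 → L
  i= 1: Z-E = 21 → V
  i= 2: J-J =  0 → A
  i= 3: V-S =  3 → D
  i= 4: C-E = 24 → Y
  i= 5: S-Y = 20 → U
  i= 6: T-R =  2 → C
  i= 7: U-A = 20 → U
  i= 8: Q-F = 11 → L
  i= 9: K-P = 21 → V
  i=10: D-D =  0 → A
  i=11: X-U =  3 → D
  i=12: P-R = 24 → Y
  i=13: W-C = 20 → U
  i=14: T-R =  2 → C
  i=15: J-P = 20 → U
  i=16: C-R = 11 → L
  i=17: W-B = 21 → V
  i=18: M-M =  0 → A
  i=19: P-M =  3 → D
  i=20: H-J = 24 → Y
  i=21: N-T = 20 → U
  i=22: B-Z =  2 → C
  shifts repeat with period 8: LVADYUCU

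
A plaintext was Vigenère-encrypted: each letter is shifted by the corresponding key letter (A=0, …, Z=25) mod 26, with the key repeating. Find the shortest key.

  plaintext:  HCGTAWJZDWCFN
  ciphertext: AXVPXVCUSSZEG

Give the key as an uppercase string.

TVPWXZ

  i= 0: A-H = 19 → T
  i= 1: X-C = 21 → V
  i= 2: V-G = 15 → P
  i= 3: P-T = 22 → W
  i= 4: X-A = 23 → X
  i= 5: V-W = 25 → Z
  i= 6: C-J = 19 → T
  i= 7: U-Z = 21 → V
  i= 8: S-D = 15 → P
  i= 9: S-W = 22 → W
  i=10: Z-C = 23 → X
  i=11: E-F = 25 → Z
  i=12: G-N = 19 → T
  shifts repeat with period 6: TVPWXZ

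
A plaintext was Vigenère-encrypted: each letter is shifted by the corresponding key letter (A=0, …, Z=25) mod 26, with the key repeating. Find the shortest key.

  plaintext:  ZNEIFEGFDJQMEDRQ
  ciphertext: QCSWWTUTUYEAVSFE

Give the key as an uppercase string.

RPOO

  i= 0: Q-Z = 17 → R
  i= 1: C-N = 15 → P
  i= 2: S-E = 14 → O
  i= 3: W-I = 14 → O
  i= 4: W-F = 17 → R
  i= 5: T-E = 15 → P
  i= 6: U-G = 14 → O
  i= 7: T-F = 14 → O
  i= 8: U-D = 17 → R
  i= 9: Y-J = 15 → P
  i=10: E-Q = 14 → O
  i=11: A-M = 14 → O
  i=12: V-E = 17 → R
  i=13: S-D = 15 → P
  i=14: F-R = 14 → O
  i=15: E-Q = 14 → O
  shifts repeat with period 4: RPOO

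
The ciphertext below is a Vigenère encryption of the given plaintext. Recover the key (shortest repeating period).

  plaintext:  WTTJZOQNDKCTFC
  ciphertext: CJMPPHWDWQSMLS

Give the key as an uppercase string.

GQT

  i= 0: C-W =  6 → G
  i= 1: J-T = 16 → Q
  i= 2: M-T = 19 → T
  i= 3: P-J =  6 → G
  i= 4: P-Z = 16 → Q
  i= 5: H-O = 19 → T
  i= 6: W-Q =  6 → G
  i= 7: D-N = 16 → Q
  i= 8: W-D = 19 → T
  i= 9: Q-K =  6 → G
  i=10: S-C = 16 → Q
  i=11: M-T = 19 → T
  i=12: L-F =  6 → G
  i=13: S-C = 16 → Q
  shifts repeat with period 3: GQT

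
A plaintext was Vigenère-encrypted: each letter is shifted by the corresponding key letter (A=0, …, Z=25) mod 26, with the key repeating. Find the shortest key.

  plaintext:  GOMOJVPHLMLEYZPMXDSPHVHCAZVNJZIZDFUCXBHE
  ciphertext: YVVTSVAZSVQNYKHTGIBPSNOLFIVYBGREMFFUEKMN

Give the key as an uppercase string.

  i= 0: Y-G = 18 → S
  i= 1: V-O =  7 → H
  i= 2: V-M =  9 → J
  i= 3: T-O =  5 → F
  i= 4: S-J =  9 → J
  i= 5: V-V =  0 → A
  i= 6: A-P = 11 → L
  i= 7: Z-H = 18 → S
  i= 8: S-L =  7 → H
  i= 9: V-M =  9 → J
  i=10: Q-L =  5 → F
  i=11: N-E =  9 → J
  i=12: Y-Y =  0 → A
  i=13: K-Z = 11 → L
  i=14: H-P = 18 → S
  i=15: T-M =  7 → H
  i=16: G-X =  9 → J
  i=17: I-D =  5 → F
  i=18: B-S =  9 → J
  i=19: P-P =  0 → A
  i=20: S-H = 11 → L
  i=21: N-V = 18 → S
  i=22: O-H =  7 → H
  i=23: L-C =  9 → J
  i=24: F-A =  5 → F
  i=25: I-Z =  9 → J
  i=26: V-V =  0 → A
  i=27: Y-N = 11 → L
  i=28: B-J = 18 → S
  i=29: G-Z =  7 → H
  i=30: R-I =  9 → J
  i=31: E-Z =  5 → F
  i=32: M-D =  9 → J
  i=33: F-F =  0 → A
  i=34: F-U = 11 → L
  i=35: U-C = 18 → S
  i=36: E-X =  7 → H
  i=37: K-B =  9 → J
  i=38: M-H =  5 → F
  i=39: N-E =  9 → J
  shifts repeat with period 7: SHJFJAL

SHJFJAL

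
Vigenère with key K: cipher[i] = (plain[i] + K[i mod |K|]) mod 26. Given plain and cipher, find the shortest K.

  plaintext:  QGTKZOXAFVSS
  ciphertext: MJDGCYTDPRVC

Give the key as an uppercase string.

  i= 0: M-Q = 22 → W
  i= 1: J-G =  3 → D
  i= 2: D-T = 10 → K
  i= 3: G-K = 22 → W
  i= 4: C-Z =  3 → D
  i= 5: Y-O = 10 → K
  i= 6: T-X = 22 → W
  i= 7: D-A =  3 → D
  i= 8: P-F = 10 → K
  i= 9: R-V = 22 → W
  i=10: V-S =  3 → D
  i=11: C-S = 10 → K
  shifts repeat with period 3: WDK

WDK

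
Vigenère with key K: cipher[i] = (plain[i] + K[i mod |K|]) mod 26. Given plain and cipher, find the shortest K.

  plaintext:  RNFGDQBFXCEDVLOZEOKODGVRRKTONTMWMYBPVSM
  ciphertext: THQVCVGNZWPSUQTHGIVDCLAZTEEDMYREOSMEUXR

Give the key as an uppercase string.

CULPZFFI

  i= 0: T-R =  2 → C
  i= 1: H-N = 20 → U
  i= 2: Q-F = 11 → L
  i= 3: V-G = 15 → P
  i= 4: C-D = 25 → Z
  i= 5: V-Q =  5 → F
  i= 6: G-B =  5 → F
  i= 7: N-F =  8 → I
  i= 8: Z-X =  2 → C
  i= 9: W-C = 20 → U
  i=10: P-E = 11 → L
  i=11: S-D = 15 → P
  i=12: U-V = 25 → Z
  i=13: Q-L =  5 → F
  i=14: T-O =  5 → F
  i=15: H-Z =  8 → I
  i=16: G-E =  2 → C
  i=17: I-O = 20 → U
  i=18: V-K = 11 → L
  i=19: D-O = 15 → P
  i=20: C-D = 25 → Z
  i=21: L-G =  5 → F
  i=22: A-V =  5 → F
  i=23: Z-R =  8 → I
  i=24: T-R =  2 → C
  i=25: E-K = 20 → U
  i=26: E-T = 11 → L
  i=27: D-O = 15 → P
  i=28: M-N = 25 → Z
  i=29: Y-T =  5 → F
  i=30: R-M =  5 → F
  i=31: E-W =  8 → I
  i=32: O-M =  2 → C
  i=33: S-Y = 20 → U
  i=34: M-B = 11 → L
  i=35: E-P = 15 → P
  i=36: U-V = 25 → Z
  i=37: X-S =  5 → F
  i=38: R-M =  5 → F
  shifts repeat with period 8: CULPZFFI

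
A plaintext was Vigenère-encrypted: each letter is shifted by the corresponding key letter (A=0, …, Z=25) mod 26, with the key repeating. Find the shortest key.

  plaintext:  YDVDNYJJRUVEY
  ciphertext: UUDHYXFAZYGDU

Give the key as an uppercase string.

WRIELZ

  i= 0: U-Y = 22 → W
  i= 1: U-D = 17 → R
  i= 2: D-V =  8 → I
  i= 3: H-D =  4 → E
  i= 4: Y-N = 11 → L
  i= 5: X-Y = 25 → Z
  i= 6: F-J = 22 → W
  i= 7: A-J = 17 → R
  i= 8: Z-R =  8 → I
  i= 9: Y-U =  4 → E
  i=10: G-V = 11 → L
  i=11: D-E = 25 → Z
  i=12: U-Y = 22 → W
  shifts repeat with period 6: WRIELZ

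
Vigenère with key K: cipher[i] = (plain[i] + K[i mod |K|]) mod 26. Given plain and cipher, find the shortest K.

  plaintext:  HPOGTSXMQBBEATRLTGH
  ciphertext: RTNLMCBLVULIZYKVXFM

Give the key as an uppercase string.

  i= 0: R-H = 10 → K
  i= 1: T-P =  4 → E
  i= 2: N-O = 25 → Z
  i= 3: L-G =  5 → F
  i= 4: M-T = 19 → T
  i= 5: C-S = 10 → K
  i= 6: B-X =  4 → E
  i= 7: L-M = 25 → Z
  i= 8: V-Q =  5 → F
  i= 9: U-B = 19 → T
  i=10: L-B = 10 → K
  i=11: I-E =  4 → E
  i=12: Z-A = 25 → Z
  i=13: Y-T =  5 → F
  i=14: K-R = 19 → T
  i=15: V-L = 10 → K
  i=16: X-T =  4 → E
  i=17: F-G = 25 → Z
  i=18: M-H =  5 → F
  shifts repeat with period 5: KEZFT

KEZFT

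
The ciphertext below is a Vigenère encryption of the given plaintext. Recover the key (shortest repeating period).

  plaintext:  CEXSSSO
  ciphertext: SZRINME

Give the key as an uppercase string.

  i= 0: S-C = 16 → Q
  i= 1: Z-E = 21 → V
  i= 2: R-X = 20 → U
  i= 3: I-S = 16 → Q
  i= 4: N-S = 21 → V
  i= 5: M-S = 20 → U
  i= 6: E-O = 16 → Q
  shifts repeat with period 3: QVU

QVU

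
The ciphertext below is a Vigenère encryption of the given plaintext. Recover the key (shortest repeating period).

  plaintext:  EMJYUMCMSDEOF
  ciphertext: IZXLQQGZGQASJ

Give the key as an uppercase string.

ENONWE

  i= 0: I-E =  4 → E
  i= 1: Z-M = 13 → N
  i= 2: X-J = 14 → O
  i= 3: L-Y = 13 → N
  i= 4: Q-U = 22 → W
  i= 5: Q-M =  4 → E
  i= 6: G-C =  4 → E
  i= 7: Z-M = 13 → N
  i= 8: G-S = 14 → O
  i= 9: Q-D = 13 → N
  i=10: A-E = 22 → W
  i=11: S-O =  4 → E
  i=12: J-F =  4 → E
  shifts repeat with period 6: ENONWE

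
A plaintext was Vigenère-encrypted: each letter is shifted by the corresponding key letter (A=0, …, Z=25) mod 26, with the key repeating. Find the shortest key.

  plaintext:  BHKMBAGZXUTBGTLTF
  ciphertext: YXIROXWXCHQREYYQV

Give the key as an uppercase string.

  i= 0: Y-B = 23 → X
  i= 1: X-H = 16 → Q
  i= 2: I-K = 24 → Y
  i= 3: R-M =  5 → F
  i= 4: O-B = 13 → N
  i= 5: X-A = 23 → X
  i= 6: W-G = 16 → Q
  i= 7: X-Z = 24 → Y
  i= 8: C-X =  5 → F
  i= 9: H-U = 13 → N
  i=10: Q-T = 23 → X
  i=11: R-B = 16 → Q
  i=12: E-G = 24 → Y
  i=13: Y-T =  5 → F
  i=14: Y-L = 13 → N
  i=15: Q-T = 23 → X
  i=16: V-F = 16 → Q
  shifts repeat with period 5: XQYFN

XQYFN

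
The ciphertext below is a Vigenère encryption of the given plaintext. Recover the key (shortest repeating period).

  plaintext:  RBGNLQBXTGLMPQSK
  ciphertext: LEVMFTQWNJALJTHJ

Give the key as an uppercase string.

UDPZ

  i= 0: L-R = 20 → U
  i= 1: E-B =  3 → D
  i= 2: V-G = 15 → P
  i= 3: M-N = 25 → Z
  i= 4: F-L = 20 → U
  i= 5: T-Q =  3 → D
  i= 6: Q-B = 15 → P
  i= 7: W-X = 25 → Z
  i= 8: N-T = 20 → U
  i= 9: J-G =  3 → D
  i=10: A-L = 15 → P
  i=11: L-M = 25 → Z
  i=12: J-P = 20 → U
  i=13: T-Q =  3 → D
  i=14: H-S = 15 → P
  i=15: J-K = 25 → Z
  shifts repeat with period 4: UDPZ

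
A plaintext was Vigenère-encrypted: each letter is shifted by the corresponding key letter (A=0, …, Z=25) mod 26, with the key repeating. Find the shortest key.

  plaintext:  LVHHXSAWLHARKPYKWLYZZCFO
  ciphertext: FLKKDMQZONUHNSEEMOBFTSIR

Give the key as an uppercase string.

  i= 0: F-L = 20 → U
  i= 1: L-V = 16 → Q
  i= 2: K-H =  3 → D
  i= 3: K-H =  3 → D
  i= 4: D-X =  6 → G
  i= 5: M-S = 20 → U
  i= 6: Q-A = 16 → Q
  i= 7: Z-W =  3 → D
  i= 8: O-L =  3 → D
  i= 9: N-H =  6 → G
  i=10: U-A = 20 → U
  i=11: H-R = 16 → Q
  i=12: N-K =  3 → D
  i=13: S-P =  3 → D
  i=14: E-Y =  6 → G
  i=15: E-K = 20 → U
  i=16: M-W = 16 → Q
  i=17: O-L =  3 → D
  i=18: B-Y =  3 → D
  i=19: F-Z =  6 → G
  i=20: T-Z = 20 → U
  i=21: S-C = 16 → Q
  i=22: I-F =  3 → D
  i=23: R-O =  3 → D
  shifts repeat with period 5: UQDDG

UQDDG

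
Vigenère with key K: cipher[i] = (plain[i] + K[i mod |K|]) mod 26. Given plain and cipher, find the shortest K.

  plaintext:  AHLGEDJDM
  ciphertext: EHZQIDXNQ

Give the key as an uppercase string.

  i= 0: E-A =  4 → E
  i= 1: H-H =  0 → A
  i= 2: Z-L = 14 → O
  i= 3: Q-G = 10 → K
  i= 4: I-E =  4 → E
  i= 5: D-D =  0 → A
  i= 6: X-J = 14 → O
  i= 7: N-D = 10 → K
  i= 8: Q-M =  4 → E
  shifts repeat with period 4: EAOK

EAOK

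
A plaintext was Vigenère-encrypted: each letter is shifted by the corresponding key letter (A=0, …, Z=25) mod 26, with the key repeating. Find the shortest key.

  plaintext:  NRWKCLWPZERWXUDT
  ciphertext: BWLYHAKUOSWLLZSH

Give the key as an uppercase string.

OFP

  i= 0: B-N = 14 → O
  i= 1: W-R =  5 → F
  i= 2: L-W = 15 → P
  i= 3: Y-K = 14 → O
  i= 4: H-C =  5 → F
  i= 5: A-L = 15 → P
  i= 6: K-W = 14 → O
  i= 7: U-P =  5 → F
  i= 8: O-Z = 15 → P
  i= 9: S-E = 14 → O
  i=10: W-R =  5 → F
  i=11: L-W = 15 → P
  i=12: L-X = 14 → O
  i=13: Z-U =  5 → F
  i=14: S-D = 15 → P
  i=15: H-T = 14 → O
  shifts repeat with period 3: OFP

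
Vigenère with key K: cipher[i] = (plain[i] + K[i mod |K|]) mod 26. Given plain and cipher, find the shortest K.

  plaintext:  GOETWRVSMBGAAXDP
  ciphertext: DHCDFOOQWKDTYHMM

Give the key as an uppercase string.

  i= 0: D-G = 23 → X
  i= 1: H-O = 19 → T
  i= 2: C-E = 24 → Y
  i= 3: D-T = 10 → K
  i= 4: F-W =  9 → J
  i= 5: O-R = 23 → X
  i= 6: O-V = 19 → T
  i= 7: Q-S = 24 → Y
  i= 8: W-M = 10 → K
  i= 9: K-B =  9 → J
  i=10: D-G = 23 → X
  i=11: T-A = 19 → T
  i=12: Y-A = 24 → Y
  i=13: H-X = 10 → K
  i=14: M-D =  9 → J
  i=15: M-P = 23 → X
  shifts repeat with period 5: XTYKJ

XTYKJ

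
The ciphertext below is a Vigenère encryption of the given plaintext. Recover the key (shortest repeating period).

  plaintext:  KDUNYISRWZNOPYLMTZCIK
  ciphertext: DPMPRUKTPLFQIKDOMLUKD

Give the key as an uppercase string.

  i= 0: D-K = 19 → T
  i= 1: P-D = 12 → M
  i= 2: M-U = 18 → S
  i= 3: P-N =  2 → C
  i= 4: R-Y = 19 → T
  i= 5: U-I = 12 → M
  i= 6: K-S = 18 → S
  i= 7: T-R =  2 → C
  i= 8: P-W = 19 → T
  i= 9: L-Z = 12 → M
  i=10: F-N = 18 → S
  i=11: Q-O =  2 → C
  i=12: I-P = 19 → T
  i=13: K-Y = 12 → M
  i=14: D-L = 18 → S
  i=15: O-M =  2 → C
  i=16: M-T = 19 → T
  i=17: L-Z = 12 → M
  i=18: U-C = 18 → S
  i=19: K-I =  2 → C
  i=20: D-K = 19 → T
  shifts repeat with period 4: TMSC

TMSC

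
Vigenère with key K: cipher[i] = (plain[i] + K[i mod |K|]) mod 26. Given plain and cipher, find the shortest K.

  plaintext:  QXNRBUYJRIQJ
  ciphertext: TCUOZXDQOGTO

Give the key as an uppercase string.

DFHXY

  i= 0: T-Q =  3 → D
  i= 1: C-X =  5 → F
  i= 2: U-N =  7 → H
  i= 3: O-R = 23 → X
  i= 4: Z-B = 24 → Y
  i= 5: X-U =  3 → D
  i= 6: D-Y =  5 → F
  i= 7: Q-J =  7 → H
  i= 8: O-R = 23 → X
  i= 9: G-I = 24 → Y
  i=10: T-Q =  3 → D
  i=11: O-J =  5 → F
  shifts repeat with period 5: DFHXY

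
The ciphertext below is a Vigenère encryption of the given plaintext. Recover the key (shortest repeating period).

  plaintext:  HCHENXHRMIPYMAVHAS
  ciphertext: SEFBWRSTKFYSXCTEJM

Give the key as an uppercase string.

  i= 0: S-H = 11 → L
  i= 1: E-C =  2 → C
  i= 2: F-H = 24 → Y
  i= 3: B-E = 23 → X
  i= 4: W-N =  9 → J
  i= 5: R-X = 20 → U
  i= 6: S-H = 11 → L
  i= 7: T-R =  2 → C
  i= 8: K-M = 24 → Y
  i= 9: F-I = 23 → X
  i=10: Y-P =  9 → J
  i=11: S-Y = 20 → U
  i=12: X-M = 11 → L
  i=13: C-A =  2 → C
  i=14: T-V = 24 → Y
  i=15: E-H = 23 → X
  i=16: J-A =  9 → J
  i=17: M-S = 20 → U
  shifts repeat with period 6: LCYXJU

LCYXJU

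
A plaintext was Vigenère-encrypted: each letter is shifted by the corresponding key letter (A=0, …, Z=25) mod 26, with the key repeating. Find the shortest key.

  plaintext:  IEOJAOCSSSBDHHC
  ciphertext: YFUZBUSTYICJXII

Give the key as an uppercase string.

  i= 0: Y-I = 16 → Q
  i= 1: F-E =  1 → B
  i= 2: U-O =  6 → G
  i= 3: Z-J = 16 → Q
  i= 4: B-A =  1 → B
  i= 5: U-O =  6 → G
  i= 6: S-C = 16 → Q
  i= 7: T-S =  1 → B
  i= 8: Y-S =  6 → G
  i= 9: I-S = 16 → Q
  i=10: C-B =  1 → B
  i=11: J-D =  6 → G
  i=12: X-H = 16 → Q
  i=13: I-H =  1 → B
  i=14: I-C =  6 → G
  shifts repeat with period 3: QBG

QBG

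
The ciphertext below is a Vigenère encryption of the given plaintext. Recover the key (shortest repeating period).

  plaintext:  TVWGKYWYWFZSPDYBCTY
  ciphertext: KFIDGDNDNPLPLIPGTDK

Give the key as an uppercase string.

RKMXWFRF

  i= 0: K-T = 17 → R
  i= 1: F-V = 10 → K
  i= 2: I-W = 12 → M
  i= 3: D-G = 23 → X
  i= 4: G-K = 22 → W
  i= 5: D-Y =  5 → F
  i= 6: N-W = 17 → R
  i= 7: D-Y =  5 → F
  i= 8: N-W = 17 → R
  i= 9: P-F = 10 → K
  i=10: L-Z = 12 → M
  i=11: P-S = 23 → X
  i=12: L-P = 22 → W
  i=13: I-D =  5 → F
  i=14: P-Y = 17 → R
  i=15: G-B =  5 → F
  i=16: T-C = 17 → R
  i=17: D-T = 10 → K
  i=18: K-Y = 12 → M
  shifts repeat with period 8: RKMXWFRF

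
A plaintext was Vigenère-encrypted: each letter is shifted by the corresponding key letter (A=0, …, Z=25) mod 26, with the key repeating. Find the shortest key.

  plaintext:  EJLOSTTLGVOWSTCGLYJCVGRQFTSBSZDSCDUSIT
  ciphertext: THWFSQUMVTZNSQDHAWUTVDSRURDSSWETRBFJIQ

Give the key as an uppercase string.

  i= 0: T-E = 15 → P
  i= 1: H-J = 24 → Y
  i= 2: W-L = 11 → L
  i= 3: F-O = 17 → R
  i= 4: S-S =  0 → A
  i= 5: Q-T = 23 → X
  i= 6: U-T =  1 → B
  i= 7: M-L =  1 → B
  i= 8: V-G = 15 → P
  i= 9: T-V = 24 → Y
  i=10: Z-O = 11 → L
  i=11: N-W = 17 → R
  i=12: S-S =  0 → A
  i=13: Q-T = 23 → X
  i=14: D-C =  1 → B
  i=15: H-G =  1 → B
  i=16: A-L = 15 → P
  i=17: W-Y = 24 → Y
  i=18: U-J = 11 → L
  i=19: T-C = 17 → R
  i=20: V-V =  0 → A
  i=21: D-G = 23 → X
  i=22: S-R =  1 → B
  i=23: R-Q =  1 → B
  i=24: U-F = 15 → P
  i=25: R-T = 24 → Y
  i=26: D-S = 11 → L
  i=27: S-B = 17 → R
  i=28: S-S =  0 → A
  i=29: W-Z = 23 → X
  i=30: E-D =  1 → B
  i=31: T-S =  1 → B
  i=32: R-C = 15 → P
  i=33: B-D = 24 → Y
  i=34: F-U = 11 → L
  i=35: J-S = 17 → R
  i=36: I-I =  0 → A
  i=37: Q-T = 23 → X
  shifts repeat with period 8: PYLRAXBB

PYLRAXBB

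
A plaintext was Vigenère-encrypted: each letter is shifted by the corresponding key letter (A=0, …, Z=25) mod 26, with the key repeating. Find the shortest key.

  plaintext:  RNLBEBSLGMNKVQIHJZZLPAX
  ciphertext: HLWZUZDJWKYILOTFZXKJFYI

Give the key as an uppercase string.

  i= 0: H-R = 16 → Q
  i= 1: L-N = 24 → Y
  i= 2: W-L = 11 → L
  i= 3: Z-B = 24 → Y
  i= 4: U-E = 16 → Q
  i= 5: Z-B = 24 → Y
  i= 6: D-S = 11 → L
  i= 7: J-L = 24 → Y
  i= 8: W-G = 16 → Q
  i= 9: K-M = 24 → Y
  i=10: Y-N = 11 → L
  i=11: I-K = 24 → Y
  i=12: L-V = 16 → Q
  i=13: O-Q = 24 → Y
  i=14: T-I = 11 → L
  i=15: F-H = 24 → Y
  i=16: Z-J = 16 → Q
  i=17: X-Z = 24 → Y
  i=18: K-Z = 11 → L
  i=19: J-L = 24 → Y
  i=20: F-P = 16 → Q
  i=21: Y-A = 24 → Y
  i=22: I-X = 11 → L
  shifts repeat with period 4: QYLY

QYLY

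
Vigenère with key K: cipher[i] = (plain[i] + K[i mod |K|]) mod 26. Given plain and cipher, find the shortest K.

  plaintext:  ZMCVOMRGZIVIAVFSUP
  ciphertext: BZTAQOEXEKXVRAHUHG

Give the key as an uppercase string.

CNRFC

  i= 0: B-Z =  2 → C
  i= 1: Z-M = 13 → N
  i= 2: T-C = 17 → R
  i= 3: A-V =  5 → F
  i= 4: Q-O =  2 → C
  i= 5: O-M =  2 → C
  i= 6: E-R = 13 → N
  i= 7: X-G = 17 → R
  i= 8: E-Z =  5 → F
  i= 9: K-I =  2 → C
  i=10: X-V =  2 → C
  i=11: V-I = 13 → N
  i=12: R-A = 17 → R
  i=13: A-V =  5 → F
  i=14: H-F =  2 → C
  i=15: U-S =  2 → C
  i=16: H-U = 13 → N
  i=17: G-P = 17 → R
  shifts repeat with period 5: CNRFC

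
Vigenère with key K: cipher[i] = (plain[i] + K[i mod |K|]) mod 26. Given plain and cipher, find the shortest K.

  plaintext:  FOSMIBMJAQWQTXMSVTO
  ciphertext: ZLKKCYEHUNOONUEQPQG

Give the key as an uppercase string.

UXSY

  i= 0: Z-F = 20 → U
  i= 1: L-O = 23 → X
  i= 2: K-S = 18 → S
  i= 3: K-M = 24 → Y
  i= 4: C-I = 20 → U
  i= 5: Y-B = 23 → X
  i= 6: E-M = 18 → S
  i= 7: H-J = 24 → Y
  i= 8: U-A = 20 → U
  i= 9: N-Q = 23 → X
  i=10: O-W = 18 → S
  i=11: O-Q = 24 → Y
  i=12: N-T = 20 → U
  i=13: U-X = 23 → X
  i=14: E-M = 18 → S
  i=15: Q-S = 24 → Y
  i=16: P-V = 20 → U
  i=17: Q-T = 23 → X
  i=18: G-O = 18 → S
  shifts repeat with period 4: UXSY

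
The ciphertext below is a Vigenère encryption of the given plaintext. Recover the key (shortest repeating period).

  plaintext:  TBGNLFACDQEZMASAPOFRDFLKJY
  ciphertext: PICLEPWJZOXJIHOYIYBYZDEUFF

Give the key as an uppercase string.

  i= 0: P-T = 22 → W
  i= 1: I-B =  7 → H
  i= 2: C-G = 22 → W
  i= 3: L-N = 24 → Y
  i= 4: E-L = 19 → T
  i= 5: P-F = 10 → K
  i= 6: W-A = 22 → W
  i= 7: J-C =  7 → H
  i= 8: Z-D = 22 → W
  i= 9: O-Q = 24 → Y
  i=10: X-E = 19 → T
  i=11: J-Z = 10 → K
  i=12: I-M = 22 → W
  i=13: H-A =  7 → H
  i=14: O-S = 22 → W
  i=15: Y-A = 24 → Y
  i=16: I-P = 19 → T
  i=17: Y-O = 10 → K
  i=18: B-F = 22 → W
  i=19: Y-R =  7 → H
  i=20: Z-D = 22 → W
  i=21: D-F = 24 → Y
  i=22: E-L = 19 → T
  i=23: U-K = 10 → K
  i=24: F-J = 22 → W
  i=25: F-Y =  7 → H
  shifts repeat with period 6: WHWYTK

WHWYTK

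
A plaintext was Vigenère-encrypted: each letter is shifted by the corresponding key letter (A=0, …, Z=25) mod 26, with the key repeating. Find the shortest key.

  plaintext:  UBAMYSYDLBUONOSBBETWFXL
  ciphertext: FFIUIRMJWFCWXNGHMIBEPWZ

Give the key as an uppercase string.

LEIIKZOG

  i= 0: F-U = 11 → L
  i= 1: F-B =  4 → E
  i= 2: I-A =  8 → I
  i= 3: U-M =  8 → I
  i= 4: I-Y = 10 → K
  i= 5: R-S = 25 → Z
  i= 6: M-Y = 14 → O
  i= 7: J-D =  6 → G
  i= 8: W-L = 11 → L
  i= 9: F-B =  4 → E
  i=10: C-U =  8 → I
  i=11: W-O =  8 → I
  i=12: X-N = 10 → K
  i=13: N-O = 25 → Z
  i=14: G-S = 14 → O
  i=15: H-B =  6 → G
  i=16: M-B = 11 → L
  i=17: I-E =  4 → E
  i=18: B-T =  8 → I
  i=19: E-W =  8 → I
  i=20: P-F = 10 → K
  i=21: W-X = 25 → Z
  i=22: Z-L = 14 → O
  shifts repeat with period 8: LEIIKZOG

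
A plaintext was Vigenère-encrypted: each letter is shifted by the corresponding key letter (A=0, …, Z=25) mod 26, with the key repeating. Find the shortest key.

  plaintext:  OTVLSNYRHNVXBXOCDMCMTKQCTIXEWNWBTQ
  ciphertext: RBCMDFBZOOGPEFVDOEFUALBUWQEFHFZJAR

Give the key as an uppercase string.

DIHBLS

  i= 0: R-O =  3 → D
  i= 1: B-T =  8 → I
  i= 2: C-V =  7 → H
  i= 3: M-L =  1 → B
  i= 4: D-S = 11 → L
  i= 5: F-N = 18 → S
  i= 6: B-Y =  3 → D
  i= 7: Z-R =  8 → I
  i= 8: O-H =  7 → H
  i= 9: O-N =  1 → B
  i=10: G-V = 11 → L
  i=11: P-X = 18 → S
  i=12: E-B =  3 → D
  i=13: F-X =  8 → I
  i=14: V-O =  7 → H
  i=15: D-C =  1 → B
  i=16: O-D = 11 → L
  i=17: E-M = 18 → S
  i=18: F-C =  3 → D
  i=19: U-M =  8 → I
  i=20: A-T =  7 → H
  i=21: L-K =  1 → B
  i=22: B-Q = 11 → L
  i=23: U-C = 18 → S
  i=24: W-T =  3 → D
  i=25: Q-I =  8 → I
  i=26: E-X =  7 → H
  i=27: F-E =  1 → B
  i=28: H-W = 11 → L
  i=29: F-N = 18 → S
  i=30: Z-W =  3 → D
  i=31: J-B =  8 → I
  i=32: A-T =  7 → H
  i=33: R-Q =  1 → B
  shifts repeat with period 6: DIHBLS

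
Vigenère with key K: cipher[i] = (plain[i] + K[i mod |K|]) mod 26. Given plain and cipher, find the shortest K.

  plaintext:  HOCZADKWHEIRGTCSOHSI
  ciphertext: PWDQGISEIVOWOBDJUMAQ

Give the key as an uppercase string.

IIBRGF

  i= 0: P-H =  8 → I
  i= 1: W-O =  8 → I
  i= 2: D-C =  1 → B
  i= 3: Q-Z = 17 → R
  i= 4: G-A =  6 → G
  i= 5: I-D =  5 → F
  i= 6: S-K =  8 → I
  i= 7: E-W =  8 → I
  i= 8: I-H =  1 → B
  i= 9: V-E = 17 → R
  i=10: O-I =  6 → G
  i=11: W-R =  5 → F
  i=12: O-G =  8 → I
  i=13: B-T =  8 → I
  i=14: D-C =  1 → B
  i=15: J-S = 17 → R
  i=16: U-O =  6 → G
  i=17: M-H =  5 → F
  i=18: A-S =  8 → I
  i=19: Q-I =  8 → I
  shifts repeat with period 6: IIBRGF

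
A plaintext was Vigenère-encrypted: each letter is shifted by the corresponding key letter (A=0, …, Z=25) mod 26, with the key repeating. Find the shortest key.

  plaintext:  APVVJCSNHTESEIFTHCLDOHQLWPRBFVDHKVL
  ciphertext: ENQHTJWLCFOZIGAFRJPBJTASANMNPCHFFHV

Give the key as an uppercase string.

  i= 0: E-A =  4 → E
  i= 1: N-P = 24 → Y
  i= 2: Q-V = 21 → V
  i= 3: H-V = 12 → M
  i= 4: T-J = 10 → K
  i= 5: J-C =  7 → H
  i= 6: W-S =  4 → E
  i= 7: L-N = 24 → Y
  i= 8: C-H = 21 → V
  i= 9: F-T = 12 → M
  i=10: O-E = 10 → K
  i=11: Z-S =  7 → H
  i=12: I-E =  4 → E
  i=13: G-I = 24 → Y
  i=14: A-F = 21 → V
  i=15: F-T = 12 → M
  i=16: R-H = 10 → K
  i=17: J-C =  7 → H
  i=18: P-L =  4 → E
  i=19: B-D = 24 → Y
  i=20: J-O = 21 → V
  i=21: T-H = 12 → M
  i=22: A-Q = 10 → K
  i=23: S-L =  7 → H
  i=24: A-W =  4 → E
  i=25: N-P = 24 → Y
  i=26: M-R = 21 → V
  i=27: N-B = 12 → M
  i=28: P-F = 10 → K
  i=29: C-V =  7 → H
  i=30: H-D =  4 → E
  i=31: F-H = 24 → Y
  i=32: F-K = 21 → V
  i=33: H-V = 12 → M
  i=34: V-L = 10 → K
  shifts repeat with period 6: EYVMKH

EYVMKH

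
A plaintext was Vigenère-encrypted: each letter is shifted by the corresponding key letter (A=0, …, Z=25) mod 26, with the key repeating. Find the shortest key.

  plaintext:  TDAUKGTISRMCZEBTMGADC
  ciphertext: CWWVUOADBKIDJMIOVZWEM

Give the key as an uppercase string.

  i= 0: C-T =  9 → J
  i= 1: W-D = 19 → T
  i= 2: W-A = 22 → W
  i= 3: V-U =  1 → B
  i= 4: U-K = 10 → K
  i= 5: O-G =  8 → I
  i= 6: A-T =  7 → H
  i= 7: D-I = 21 → V
  i= 8: B-S =  9 → J
  i= 9: K-R = 19 → T
  i=10: I-M = 22 → W
  i=11: D-C =  1 → B
  i=12: J-Z = 10 → K
  i=13: M-E =  8 → I
  i=14: I-B =  7 → H
  i=15: O-T = 21 → V
  i=16: V-M =  9 → J
  i=17: Z-G = 19 → T
  i=18: W-A = 22 → W
  i=19: E-D =  1 → B
  i=20: M-C = 10 → K
  shifts repeat with period 8: JTWBKIHV

JTWBKIHV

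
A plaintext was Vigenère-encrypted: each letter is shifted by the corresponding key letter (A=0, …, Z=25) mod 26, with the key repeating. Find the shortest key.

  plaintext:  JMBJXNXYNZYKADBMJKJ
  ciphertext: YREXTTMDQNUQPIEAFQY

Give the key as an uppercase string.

PFDOWG

  i= 0: Y-J = 15 → P
  i= 1: R-M =  5 → F
  i= 2: E-B =  3 → D
  i= 3: X-J = 14 → O
  i= 4: T-X = 22 → W
  i= 5: T-N =  6 → G
  i= 6: M-X = 15 → P
  i= 7: D-Y =  5 → F
  i= 8: Q-N =  3 → D
  i= 9: N-Z = 14 → O
  i=10: U-Y = 22 → W
  i=11: Q-K =  6 → G
  i=12: P-A = 15 → P
  i=13: I-D =  5 → F
  i=14: E-B =  3 → D
  i=15: A-M = 14 → O
  i=16: F-J = 22 → W
  i=17: Q-K =  6 → G
  i=18: Y-J = 15 → P
  shifts repeat with period 6: PFDOWG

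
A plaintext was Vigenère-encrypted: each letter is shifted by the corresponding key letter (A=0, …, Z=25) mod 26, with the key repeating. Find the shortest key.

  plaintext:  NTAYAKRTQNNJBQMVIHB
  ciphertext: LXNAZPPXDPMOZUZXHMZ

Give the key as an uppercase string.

YENCZF

  i= 0: L-N = 24 → Y
  i= 1: X-T =  4 → E
  i= 2: N-A = 13 → N
  i= 3: A-Y =  2 → C
  i= 4: Z-A = 25 → Z
  i= 5: P-K =  5 → F
  i= 6: P-R = 24 → Y
  i= 7: X-T =  4 → E
  i= 8: D-Q = 13 → N
  i= 9: P-N =  2 → C
  i=10: M-N = 25 → Z
  i=11: O-J =  5 → F
  i=12: Z-B = 24 → Y
  i=13: U-Q =  4 → E
  i=14: Z-M = 13 → N
  i=15: X-V =  2 → C
  i=16: H-I = 25 → Z
  i=17: M-H =  5 → F
  i=18: Z-B = 24 → Y
  shifts repeat with period 6: YENCZF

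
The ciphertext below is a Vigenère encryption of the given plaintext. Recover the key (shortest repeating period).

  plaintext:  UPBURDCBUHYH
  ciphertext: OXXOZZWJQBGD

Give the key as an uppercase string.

  i= 0: O-U = 20 → U
  i= 1: X-P =  8 → I
  i= 2: X-B = 22 → W
  i= 3: O-U = 20 → U
  i= 4: Z-R =  8 → I
  i= 5: Z-D = 22 → W
  i= 6: W-C = 20 → U
  i= 7: J-B =  8 → I
  i= 8: Q-U = 22 → W
  i= 9: B-H = 20 → U
  i=10: G-Y =  8 → I
  i=11: D-H = 22 → W
  shifts repeat with period 3: UIW

UIW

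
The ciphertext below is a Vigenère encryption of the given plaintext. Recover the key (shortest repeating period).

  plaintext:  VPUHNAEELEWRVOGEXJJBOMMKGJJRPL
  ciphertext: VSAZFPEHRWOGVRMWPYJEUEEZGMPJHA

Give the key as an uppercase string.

  i= 0: V-V =  0 → A
  i= 1: S-P =  3 → D
  i= 2: A-U =  6 → G
  i= 3: Z-H = 18 → S
  i= 4: F-N = 18 → S
  i= 5: P-A = 15 → P
  i= 6: E-E =  0 → A
  i= 7: H-E =  3 → D
  i= 8: R-L =  6 → G
  i= 9: W-E = 18 → S
  i=10: O-W = 18 → S
  i=11: G-R = 15 → P
  i=12: V-V =  0 → A
  i=13: R-O =  3 → D
  i=14: M-G =  6 → G
  i=15: W-E = 18 → S
  i=16: P-X = 18 → S
  i=17: Y-J = 15 → P
  i=18: J-J =  0 → A
  i=19: E-B =  3 → D
  i=20: U-O =  6 → G
  i=21: E-M = 18 → S
  i=22: E-M = 18 → S
  i=23: Z-K = 15 → P
  i=24: G-G =  0 → A
  i=25: M-J =  3 → D
  i=26: P-J =  6 → G
  i=27: J-R = 18 → S
  i=28: H-P = 18 → S
  i=29: A-L = 15 → P
  shifts repeat with period 6: ADGSSP

ADGSSP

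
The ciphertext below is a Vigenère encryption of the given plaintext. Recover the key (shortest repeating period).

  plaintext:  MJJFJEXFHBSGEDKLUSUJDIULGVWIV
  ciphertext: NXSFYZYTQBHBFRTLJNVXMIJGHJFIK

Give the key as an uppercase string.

  i= 0: N-M =  1 → B
  i= 1: X-J = 14 → O
  i= 2: S-J =  9 → J
  i= 3: F-F =  0 → A
  i= 4: Y-J = 15 → P
  i= 5: Z-E = 21 → V
  i= 6: Y-X =  1 → B
  i= 7: T-F = 14 → O
  i= 8: Q-H =  9 → J
  i= 9: B-B =  0 → A
  i=10: H-S = 15 → P
  i=11: B-G = 21 → V
  i=12: F-E =  1 → B
  i=13: R-D = 14 → O
  i=14: T-K =  9 → J
  i=15: L-L =  0 → A
  i=16: J-U = 15 → P
  i=17: N-S = 21 → V
  i=18: V-U =  1 → B
  i=19: X-J = 14 → O
  i=20: M-D =  9 → J
  i=21: I-I =  0 → A
  i=22: J-U = 15 → P
  i=23: G-L = 21 → V
  i=24: H-G =  1 → B
  i=25: J-V = 14 → O
  i=26: F-W =  9 → J
  i=27: I-I =  0 → A
  i=28: K-V = 15 → P
  shifts repeat with period 6: BOJAPV

BOJAPV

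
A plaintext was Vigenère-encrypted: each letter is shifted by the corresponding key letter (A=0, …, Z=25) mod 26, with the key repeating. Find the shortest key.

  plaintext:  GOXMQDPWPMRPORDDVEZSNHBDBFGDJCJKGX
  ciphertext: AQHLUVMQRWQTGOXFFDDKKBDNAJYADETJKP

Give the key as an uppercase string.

UCKZESX

  i= 0: A-G = 20 → U
  i= 1: Q-O =  2 → C
  i= 2: H-X = 10 → K
  i= 3: L-M = 25 → Z
  i= 4: U-Q =  4 → E
  i= 5: V-D = 18 → S
  i= 6: M-P = 23 → X
  i= 7: Q-W = 20 → U
  i= 8: R-P =  2 → C
  i= 9: W-M = 10 → K
  i=10: Q-R = 25 → Z
  i=11: T-P =  4 → E
  i=12: G-O = 18 → S
  i=13: O-R = 23 → X
  i=14: X-D = 20 → U
  i=15: F-D =  2 → C
  i=16: F-V = 10 → K
  i=17: D-E = 25 → Z
  i=18: D-Z =  4 → E
  i=19: K-S = 18 → S
  i=20: K-N = 23 → X
  i=21: B-H = 20 → U
  i=22: D-B =  2 → C
  i=23: N-D = 10 → K
  i=24: A-B = 25 → Z
  i=25: J-F =  4 → E
  i=26: Y-G = 18 → S
  i=27: A-D = 23 → X
  i=28: D-J = 20 → U
  i=29: E-C =  2 → C
  i=30: T-J = 10 → K
  i=31: J-K = 25 → Z
  i=32: K-G =  4 → E
  i=33: P-X = 18 → S
  shifts repeat with period 7: UCKZESX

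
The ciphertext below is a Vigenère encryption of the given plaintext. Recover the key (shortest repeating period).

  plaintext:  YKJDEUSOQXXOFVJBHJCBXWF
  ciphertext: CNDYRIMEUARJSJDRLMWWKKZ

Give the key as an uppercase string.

  i= 0: C-Y =  4 → E
  i= 1: N-K =  3 → D
  i= 2: D-J = 20 → U
  i= 3: Y-D = 21 → V
  i= 4: R-E = 13 → N
  i= 5: I-U = 14 → O
  i= 6: M-S = 20 → U
  i= 7: E-O = 16 → Q
  i= 8: U-Q =  4 → E
  i= 9: A-X =  3 → D
  i=10: R-X = 20 → U
  i=11: J-O = 21 → V
  i=12: S-F = 13 → N
  i=13: J-V = 14 → O
  i=14: D-J = 20 → U
  i=15: R-B = 16 → Q
  i=16: L-H =  4 → E
  i=17: M-J =  3 → D
  i=18: W-C = 20 → U
  i=19: W-B = 21 → V
  i=20: K-X = 13 → N
  i=21: K-W = 14 → O
  i=22: Z-F = 20 → U
  shifts repeat with period 8: EDUVNOUQ

EDUVNOUQ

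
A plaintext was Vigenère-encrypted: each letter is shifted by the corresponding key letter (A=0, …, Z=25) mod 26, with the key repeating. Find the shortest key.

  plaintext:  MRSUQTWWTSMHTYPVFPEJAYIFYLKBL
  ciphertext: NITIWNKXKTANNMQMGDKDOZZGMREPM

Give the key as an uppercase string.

  i= 0: N-M =  1 → B
  i= 1: I-R = 17 → R
  i= 2: T-S =  1 → B
  i= 3: I-U = 14 → O
  i= 4: W-Q =  6 → G
  i= 5: N-T = 20 → U
  i= 6: K-W = 14 → O
  i= 7: X-W =  1 → B
  i= 8: K-T = 17 → R
  i= 9: T-S =  1 → B
  i=10: A-M = 14 → O
  i=11: N-H =  6 → G
  i=12: N-T = 20 → U
  i=13: M-Y = 14 → O
  i=14: Q-P =  1 → B
  i=15: M-V = 17 → R
  i=16: G-F =  1 → B
  i=17: D-P = 14 → O
  i=18: K-E =  6 → G
  i=19: D-J = 20 → U
  i=20: O-A = 14 → O
  i=21: Z-Y =  1 → B
  i=22: Z-I = 17 → R
  i=23: G-F =  1 → B
  i=24: M-Y = 14 → O
  i=25: R-L =  6 → G
  i=26: E-K = 20 → U
  i=27: P-B = 14 → O
  i=28: M-L =  1 → B
  shifts repeat with period 7: BRBOGUO

BRBOGUO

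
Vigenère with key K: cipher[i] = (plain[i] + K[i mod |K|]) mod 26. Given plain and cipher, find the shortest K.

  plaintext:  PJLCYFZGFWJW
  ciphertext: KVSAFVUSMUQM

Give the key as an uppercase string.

  i= 0: K-P = 21 → V
  i= 1: V-J = 12 → M
  i= 2: S-L =  7 → H
  i= 3: A-C = 24 → Y
  i= 4: F-Y =  7 → H
  i= 5: V-F = 16 → Q
  i= 6: U-Z = 21 → V
  i= 7: S-G = 12 → M
  i= 8: M-F =  7 → H
  i= 9: U-W = 24 → Y
  i=10: Q-J =  7 → H
  i=11: M-W = 16 → Q
  shifts repeat with period 6: VMHYHQ

VMHYHQ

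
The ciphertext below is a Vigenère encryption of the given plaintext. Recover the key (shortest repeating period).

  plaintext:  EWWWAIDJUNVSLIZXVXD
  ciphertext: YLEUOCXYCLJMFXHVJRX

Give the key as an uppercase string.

  i= 0: Y-E = 20 → U
  i= 1: L-W = 15 → P
  i= 2: E-W =  8 → I
  i= 3: U-W = 24 → Y
  i= 4: O-A = 14 → O
  i= 5: C-I = 20 → U
  i= 6: X-D = 20 → U
  i= 7: Y-J = 15 → P
  i= 8: C-U =  8 → I
  i= 9: L-N = 24 → Y
  i=10: J-V = 14 → O
  i=11: M-S = 20 → U
  i=12: F-L = 20 → U
  i=13: X-I = 15 → P
  i=14: H-Z =  8 → I
  i=15: V-X = 24 → Y
  i=16: J-V = 14 → O
  i=17: R-X = 20 → U
  i=18: X-D = 20 → U
  shifts repeat with period 6: UPIYOU

UPIYOU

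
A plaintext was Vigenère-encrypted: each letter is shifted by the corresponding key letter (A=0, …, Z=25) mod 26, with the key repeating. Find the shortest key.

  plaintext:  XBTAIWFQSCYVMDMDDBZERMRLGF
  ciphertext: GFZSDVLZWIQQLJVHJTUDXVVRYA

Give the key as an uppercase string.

JEGSVZG

  i= 0: G-X =  9 → J
  i= 1: F-B =  4 → E
  i= 2: Z-T =  6 → G
  i= 3: S-A = 18 → S
  i= 4: D-I = 21 → V
  i= 5: V-W = 25 → Z
  i= 6: L-F =  6 → G
  i= 7: Z-Q =  9 → J
  i= 8: W-S =  4 → E
  i= 9: I-C =  6 → G
  i=10: Q-Y = 18 → S
  i=11: Q-V = 21 → V
  i=12: L-M = 25 → Z
  i=13: J-D =  6 → G
  i=14: V-M =  9 → J
  i=15: H-D =  4 → E
  i=16: J-D =  6 → G
  i=17: T-B = 18 → S
  i=18: U-Z = 21 → V
  i=19: D-E = 25 → Z
  i=20: X-R =  6 → G
  i=21: V-M =  9 → J
  i=22: V-R =  4 → E
  i=23: R-L =  6 → G
  i=24: Y-G = 18 → S
  i=25: A-F = 21 → V
  shifts repeat with period 7: JEGSVZG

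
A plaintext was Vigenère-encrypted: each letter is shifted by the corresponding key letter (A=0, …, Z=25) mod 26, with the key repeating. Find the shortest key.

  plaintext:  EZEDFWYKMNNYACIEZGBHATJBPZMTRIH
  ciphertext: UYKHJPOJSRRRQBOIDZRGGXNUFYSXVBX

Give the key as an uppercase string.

  i= 0: U-E = 16 → Q
  i= 1: Y-Z = 25 → Z
  i= 2: K-E =  6 → G
  i= 3: H-D =  4 → E
  i= 4: J-F =  4 → E
  i= 5: P-W = 19 → T
  i= 6: O-Y = 16 → Q
  i= 7: J-K = 25 → Z
  i= 8: S-M =  6 → G
  i= 9: R-N =  4 → E
  i=10: R-N =  4 → E
  i=11: R-Y = 19 → T
  i=12: Q-A = 16 → Q
  i=13: B-C = 25 → Z
  i=14: O-I =  6 → G
  i=15: I-E =  4 → E
  i=16: D-Z =  4 → E
  i=17: Z-G = 19 → T
  i=18: R-B = 16 → Q
  i=19: G-H = 25 → Z
  i=20: G-A =  6 → G
  i=21: X-T =  4 → E
  i=22: N-J =  4 → E
  i=23: U-B = 19 → T
  i=24: F-P = 16 → Q
  i=25: Y-Z = 25 → Z
  i=26: S-M =  6 → G
  i=27: X-T =  4 → E
  i=28: V-R =  4 → E
  i=29: B-I = 19 → T
  i=30: X-H = 16 → Q
  shifts repeat with period 6: QZGEET

QZGEET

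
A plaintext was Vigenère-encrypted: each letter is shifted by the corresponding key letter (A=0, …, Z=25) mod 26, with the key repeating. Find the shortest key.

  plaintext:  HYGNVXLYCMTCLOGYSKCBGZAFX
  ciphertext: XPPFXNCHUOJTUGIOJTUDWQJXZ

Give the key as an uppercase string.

QRJSC

  i= 0: X-H = 16 → Q
  i= 1: P-Y = 17 → R
  i= 2: P-G =  9 → J
  i= 3: F-N = 18 → S
  i= 4: X-V =  2 → C
  i= 5: N-X = 16 → Q
  i= 6: C-L = 17 → R
  i= 7: H-Y =  9 → J
  i= 8: U-C = 18 → S
  i= 9: O-M =  2 → C
  i=10: J-T = 16 → Q
  i=11: T-C = 17 → R
  i=12: U-L =  9 → J
  i=13: G-O = 18 → S
  i=14: I-G =  2 → C
  i=15: O-Y = 16 → Q
  i=16: J-S = 17 → R
  i=17: T-K =  9 → J
  i=18: U-C = 18 → S
  i=19: D-B =  2 → C
  i=20: W-G = 16 → Q
  i=21: Q-Z = 17 → R
  i=22: J-A =  9 → J
  i=23: X-F = 18 → S
  i=24: Z-X =  2 → C
  shifts repeat with period 5: QRJSC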